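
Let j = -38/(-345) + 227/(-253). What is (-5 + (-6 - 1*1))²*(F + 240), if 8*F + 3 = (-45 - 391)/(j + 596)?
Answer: 77913508338/2258833 ≈ 34493.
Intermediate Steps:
j = -2987/3795 (j = -38*(-1/345) + 227*(-1/253) = 38/345 - 227/253 = -2987/3795 ≈ -0.78709)
F = -8431119/18070664 (F = -3/8 + ((-45 - 391)/(-2987/3795 + 596))/8 = -3/8 + (-436/2258833/3795)/8 = -3/8 + (-436*3795/2258833)/8 = -3/8 + (⅛)*(-1654620/2258833) = -3/8 - 413655/4517666 = -8431119/18070664 ≈ -0.46656)
(-5 + (-6 - 1*1))²*(F + 240) = (-5 + (-6 - 1*1))²*(-8431119/18070664 + 240) = (-5 + (-6 - 1))²*(4328528241/18070664) = (-5 - 7)²*(4328528241/18070664) = (-12)²*(4328528241/18070664) = 144*(4328528241/18070664) = 77913508338/2258833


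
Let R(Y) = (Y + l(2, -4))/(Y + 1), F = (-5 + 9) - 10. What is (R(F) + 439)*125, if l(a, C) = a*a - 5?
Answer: 55050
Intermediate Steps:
F = -6 (F = 4 - 10 = -6)
l(a, C) = -5 + a**2 (l(a, C) = a**2 - 5 = -5 + a**2)
R(Y) = (-1 + Y)/(1 + Y) (R(Y) = (Y + (-5 + 2**2))/(Y + 1) = (Y + (-5 + 4))/(1 + Y) = (Y - 1)/(1 + Y) = (-1 + Y)/(1 + Y))
(R(F) + 439)*125 = ((-1 - 6)/(1 - 6) + 439)*125 = (-7/(-5) + 439)*125 = (-1/5*(-7) + 439)*125 = (7/5 + 439)*125 = (2202/5)*125 = 55050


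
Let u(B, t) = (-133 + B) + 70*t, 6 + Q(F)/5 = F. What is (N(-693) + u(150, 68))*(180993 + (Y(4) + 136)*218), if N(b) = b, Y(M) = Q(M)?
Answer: 851354724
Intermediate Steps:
Q(F) = -30 + 5*F
Y(M) = -30 + 5*M
u(B, t) = -133 + B + 70*t
(N(-693) + u(150, 68))*(180993 + (Y(4) + 136)*218) = (-693 + (-133 + 150 + 70*68))*(180993 + ((-30 + 5*4) + 136)*218) = (-693 + (-133 + 150 + 4760))*(180993 + ((-30 + 20) + 136)*218) = (-693 + 4777)*(180993 + (-10 + 136)*218) = 4084*(180993 + 126*218) = 4084*(180993 + 27468) = 4084*208461 = 851354724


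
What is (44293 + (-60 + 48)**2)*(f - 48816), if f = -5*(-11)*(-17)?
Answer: -2210785187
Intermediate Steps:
f = -935 (f = 55*(-17) = -935)
(44293 + (-60 + 48)**2)*(f - 48816) = (44293 + (-60 + 48)**2)*(-935 - 48816) = (44293 + (-12)**2)*(-49751) = (44293 + 144)*(-49751) = 44437*(-49751) = -2210785187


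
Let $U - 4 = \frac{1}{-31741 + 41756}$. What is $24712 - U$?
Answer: $\frac{247450619}{10015} \approx 24708.0$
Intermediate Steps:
$U = \frac{40061}{10015}$ ($U = 4 + \frac{1}{-31741 + 41756} = 4 + \frac{1}{10015} = \frac{40061}{10015} \approx 4.0001$)
$24712 - U = 24712 - \frac{40061}{10015} = \frac{247450619}{10015}$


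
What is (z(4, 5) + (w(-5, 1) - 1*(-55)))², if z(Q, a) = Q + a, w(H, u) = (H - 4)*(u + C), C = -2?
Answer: 5329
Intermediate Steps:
w(H, u) = (-4 + H)*(-2 + u) (w(H, u) = (H - 4)*(u - 2) = (-4 + H)*(-2 + u))
(z(4, 5) + (w(-5, 1) - 1*(-55)))² = ((4 + 5) + ((8 - 4*1 - 2*(-5) - 5*1) - 1*(-55)))² = (9 + ((8 - 4 + 10 - 5) + 55))² = (9 + (9 + 55))² = (9 + 64)² = 73² = 5329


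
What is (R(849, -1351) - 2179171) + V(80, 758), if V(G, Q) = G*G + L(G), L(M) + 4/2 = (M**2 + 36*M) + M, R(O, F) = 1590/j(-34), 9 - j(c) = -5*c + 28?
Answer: -136295549/63 ≈ -2.1634e+6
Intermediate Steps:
j(c) = -19 + 5*c (j(c) = 9 - (-5*c + 28) = 9 - (28 - 5*c) = 9 + (-28 + 5*c) = -19 + 5*c)
R(O, F) = -530/63 (R(O, F) = 1590/(-19 + 5*(-34)) = 1590/(-19 - 170) = 1590/(-189) = 1590*(-1/189) = -530/63)
L(M) = -2 + M**2 + 37*M (L(M) = -2 + ((M**2 + 36*M) + M) = -2 + (M**2 + 37*M) = -2 + M**2 + 37*M)
V(G, Q) = -2 + 2*G**2 + 37*G (V(G, Q) = G*G + (-2 + G**2 + 37*G) = G**2 + (-2 + G**2 + 37*G) = -2 + 2*G**2 + 37*G)
(R(849, -1351) - 2179171) + V(80, 758) = (-530/63 - 2179171) + (-2 + 2*80**2 + 37*80) = -137288303/63 + (-2 + 2*6400 + 2960) = -137288303/63 + (-2 + 12800 + 2960) = -137288303/63 + 15758 = -136295549/63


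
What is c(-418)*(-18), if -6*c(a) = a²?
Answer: 524172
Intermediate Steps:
c(a) = -a²/6
c(-418)*(-18) = -⅙*(-418)²*(-18) = -⅙*174724*(-18) = -87362/3*(-18) = 524172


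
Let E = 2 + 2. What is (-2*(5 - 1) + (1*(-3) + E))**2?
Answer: 49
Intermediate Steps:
E = 4
(-2*(5 - 1) + (1*(-3) + E))**2 = (-2*(5 - 1) + (1*(-3) + 4))**2 = (-2*4 + (-3 + 4))**2 = (-8 + 1)**2 = (-7)**2 = 49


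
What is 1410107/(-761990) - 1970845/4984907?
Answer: -370913758113/165149968910 ≈ -2.2459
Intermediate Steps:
1410107/(-761990) - 1970845/4984907 = 1410107*(-1/761990) - 1970845*1/4984907 = -61309/33130 - 1970845/4984907 = -370913758113/165149968910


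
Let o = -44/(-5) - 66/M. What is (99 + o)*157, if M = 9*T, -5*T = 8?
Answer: 1058651/60 ≈ 17644.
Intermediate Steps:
T = -8/5 (T = -⅕*8 = -8/5 ≈ -1.6000)
M = -72/5 (M = 9*(-8/5) = -72/5 ≈ -14.400)
o = 803/60 (o = -44/(-5) - 66/(-72/5) = -44*(-⅕) - 66*(-5/72) = 44/5 + 55/12 = 803/60 ≈ 13.383)
(99 + o)*157 = (99 + 803/60)*157 = (6743/60)*157 = 1058651/60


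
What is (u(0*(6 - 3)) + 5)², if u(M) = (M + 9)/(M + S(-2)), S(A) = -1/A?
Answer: 529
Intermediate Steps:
u(M) = (9 + M)/(½ + M) (u(M) = (M + 9)/(M - 1/(-2)) = (9 + M)/(M - 1*(-½)) = (9 + M)/(M + ½) = (9 + M)/(½ + M))
(u(0*(6 - 3)) + 5)² = (2*(9 + 0*(6 - 3))/(1 + 2*(0*(6 - 3))) + 5)² = (2*(9 + 0*3)/(1 + 2*(0*3)) + 5)² = (2*(9 + 0)/(1 + 2*0) + 5)² = (2*9/(1 + 0) + 5)² = (2*9/1 + 5)² = (2*1*9 + 5)² = (18 + 5)² = 23² = 529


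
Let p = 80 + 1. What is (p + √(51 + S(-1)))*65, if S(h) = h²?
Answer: 5265 + 130*√13 ≈ 5733.7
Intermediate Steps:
p = 81
(p + √(51 + S(-1)))*65 = (81 + √(51 + (-1)²))*65 = (81 + √(51 + 1))*65 = (81 + √52)*65 = (81 + 2*√13)*65 = 5265 + 130*√13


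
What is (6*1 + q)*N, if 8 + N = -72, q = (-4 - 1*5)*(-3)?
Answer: -2640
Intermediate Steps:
q = 27 (q = (-4 - 5)*(-3) = -9*(-3) = 27)
N = -80 (N = -8 - 72 = -80)
(6*1 + q)*N = (6*1 + 27)*(-80) = (6 + 27)*(-80) = 33*(-80) = -2640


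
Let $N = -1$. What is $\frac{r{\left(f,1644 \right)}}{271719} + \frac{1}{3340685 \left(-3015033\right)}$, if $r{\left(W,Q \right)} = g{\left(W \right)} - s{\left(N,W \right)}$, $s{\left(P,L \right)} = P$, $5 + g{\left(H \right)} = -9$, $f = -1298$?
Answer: $- \frac{6235218190504}{130325172922291095} \approx -4.7844 \cdot 10^{-5}$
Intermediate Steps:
$g{\left(H \right)} = -14$ ($g{\left(H \right)} = -5 - 9 = -14$)
$r{\left(W,Q \right)} = -13$ ($r{\left(W,Q \right)} = -14 - -1 = -14 + 1 = -13$)
$\frac{r{\left(f,1644 \right)}}{271719} + \frac{1}{3340685 \left(-3015033\right)} = - \frac{13}{271719} + \frac{1}{3340685 \left(-3015033\right)} = \left(-13\right) \frac{1}{271719} + \frac{1}{3340685} \left(- \frac{1}{3015033}\right) = - \frac{13}{271719} - \frac{1}{10072275517605} = - \frac{6235218190504}{130325172922291095}$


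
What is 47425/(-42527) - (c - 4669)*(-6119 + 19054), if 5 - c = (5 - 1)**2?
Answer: 2574405919175/42527 ≈ 6.0536e+7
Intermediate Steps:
c = -11 (c = 5 - (5 - 1)**2 = 5 - 1*4**2 = 5 - 1*16 = 5 - 16 = -11)
47425/(-42527) - (c - 4669)*(-6119 + 19054) = 47425/(-42527) - (-11 - 4669)*(-6119 + 19054) = 47425*(-1/42527) - (-4680)*12935 = -47425/42527 - 1*(-60535800) = -47425/42527 + 60535800 = 2574405919175/42527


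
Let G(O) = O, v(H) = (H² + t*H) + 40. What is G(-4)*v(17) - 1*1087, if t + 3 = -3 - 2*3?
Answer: -1587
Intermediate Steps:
t = -12 (t = -3 + (-3 - 2*3) = -3 + (-3 - 6) = -3 - 9 = -12)
v(H) = 40 + H² - 12*H (v(H) = (H² - 12*H) + 40 = 40 + H² - 12*H)
G(-4)*v(17) - 1*1087 = -4*(40 + 17² - 12*17) - 1*1087 = -4*(40 + 289 - 204) - 1087 = -4*125 - 1087 = -500 - 1087 = -1587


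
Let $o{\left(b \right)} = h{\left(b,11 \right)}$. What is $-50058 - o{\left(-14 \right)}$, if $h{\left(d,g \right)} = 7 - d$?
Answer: $-50079$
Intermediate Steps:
$o{\left(b \right)} = 7 - b$
$-50058 - o{\left(-14 \right)} = -50058 - \left(7 - -14\right) = -50058 - \left(7 + 14\right) = -50058 - 21 = -50079$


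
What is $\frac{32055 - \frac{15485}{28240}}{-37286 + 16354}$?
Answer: $- \frac{181043543}{118223936} \approx -1.5314$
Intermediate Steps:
$\frac{32055 - \frac{15485}{28240}}{-37286 + 16354} = \frac{32055 - \frac{3097}{5648}}{-20932} = \left(32055 - \frac{3097}{5648}\right) \left(- \frac{1}{20932}\right) = \frac{181043543}{5648} \left(- \frac{1}{20932}\right) = - \frac{181043543}{118223936}$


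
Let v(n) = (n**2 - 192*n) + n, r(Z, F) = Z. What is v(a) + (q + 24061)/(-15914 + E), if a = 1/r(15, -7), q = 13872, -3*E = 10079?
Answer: -191204119/13009725 ≈ -14.697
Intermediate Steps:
E = -10079/3 (E = -1/3*10079 = -10079/3 ≈ -3359.7)
a = 1/15 ≈ 0.066667
v(n) = n**2 - 191*n
v(a) + (q + 24061)/(-15914 + E) = (-191 + 1/15)/15 + (13872 + 24061)/(-15914 - 10079/3) = (1/15)*(-2864/15) + 37933/(-57821/3) = -2864/225 + 37933*(-3/57821) = -2864/225 - 113799/57821 = -191204119/13009725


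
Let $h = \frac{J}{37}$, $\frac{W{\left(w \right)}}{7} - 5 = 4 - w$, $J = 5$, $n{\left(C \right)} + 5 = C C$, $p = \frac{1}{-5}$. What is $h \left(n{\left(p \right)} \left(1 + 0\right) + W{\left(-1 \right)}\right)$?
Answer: $\frac{1626}{185} \approx 8.7892$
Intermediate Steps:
$p = - \frac{1}{5} \approx -0.2$
$n{\left(C \right)} = -5 + C^{2}$ ($n{\left(C \right)} = -5 + C C = -5 + C^{2}$)
$W{\left(w \right)} = 63 - 7 w$ ($W{\left(w \right)} = 35 + 7 \left(4 - w\right) = 35 - \left(-28 + 7 w\right) = 63 - 7 w$)
$h = \frac{5}{37} \approx 0.13514$
$h \left(n{\left(p \right)} \left(1 + 0\right) + W{\left(-1 \right)}\right) = \frac{5 \left(\left(-5 + \left(- \frac{1}{5}\right)^{2}\right) \left(1 + 0\right) + \left(63 - -7\right)\right)}{37} = \frac{5 \left(\left(-5 + \frac{1}{25}\right) 1 + \left(63 + 7\right)\right)}{37} = \frac{5 \left(\left(- \frac{124}{25}\right) 1 + 70\right)}{37} = \frac{5 \left(- \frac{124}{25} + 70\right)}{37} = \frac{5}{37} \cdot \frac{1626}{25} = \frac{1626}{185}$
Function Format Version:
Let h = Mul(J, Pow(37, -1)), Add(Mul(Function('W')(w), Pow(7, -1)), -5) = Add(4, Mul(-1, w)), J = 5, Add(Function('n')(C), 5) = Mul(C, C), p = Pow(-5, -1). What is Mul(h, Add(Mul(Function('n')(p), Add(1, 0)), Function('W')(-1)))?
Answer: Rational(1626, 185) ≈ 8.7892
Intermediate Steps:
p = Rational(-1, 5) ≈ -0.20000
Function('n')(C) = Add(-5, Pow(C, 2)) (Function('n')(C) = Add(-5, Mul(C, C)) = Add(-5, Pow(C, 2)))
Function('W')(w) = Add(63, Mul(-7, w)) (Function('W')(w) = Add(35, Mul(7, Add(4, Mul(-1, w)))) = Add(35, Add(28, Mul(-7, w))) = Add(63, Mul(-7, w)))
h = Rational(5, 37) (h = Mul(5, Pow(37, -1)) = Mul(5, Rational(1, 37)) = Rational(5, 37) ≈ 0.13514)
Mul(h, Add(Mul(Function('n')(p), Add(1, 0)), Function('W')(-1))) = Mul(Rational(5, 37), Add(Mul(Add(-5, Pow(Rational(-1, 5), 2)), Add(1, 0)), Add(63, Mul(-7, -1)))) = Mul(Rational(5, 37), Add(Mul(Add(-5, Rational(1, 25)), 1), Add(63, 7))) = Mul(Rational(5, 37), Add(Mul(Rational(-124, 25), 1), 70)) = Mul(Rational(5, 37), Add(Rational(-124, 25), 70)) = Mul(Rational(5, 37), Rational(1626, 25)) = Rational(1626, 185)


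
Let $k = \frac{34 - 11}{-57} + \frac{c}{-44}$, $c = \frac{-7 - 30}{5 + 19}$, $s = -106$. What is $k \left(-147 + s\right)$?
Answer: $\frac{170039}{1824} \approx 93.223$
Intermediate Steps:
$c = - \frac{37}{24} \approx -1.5417$
$k = - \frac{7393}{20064}$ ($k = \frac{34 - 11}{-57} - \frac{37}{24 \left(-44\right)} = 23 \left(- \frac{1}{57}\right) - - \frac{37}{1056} = - \frac{23}{57} + \frac{37}{1056} = - \frac{7393}{20064} \approx -0.36847$)
$k \left(-147 + s\right) = - \frac{7393 \left(-147 - 106\right)}{20064} = \left(- \frac{7393}{20064}\right) \left(-253\right) = \frac{170039}{1824}$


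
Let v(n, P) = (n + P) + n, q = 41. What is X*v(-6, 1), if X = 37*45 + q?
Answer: -18766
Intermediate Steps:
v(n, P) = P + 2*n (v(n, P) = (P + n) + n = P + 2*n)
X = 1706 (X = 37*45 + 41 = 1665 + 41 = 1706)
X*v(-6, 1) = 1706*(1 + 2*(-6)) = 1706*(1 - 12) = 1706*(-11) = -18766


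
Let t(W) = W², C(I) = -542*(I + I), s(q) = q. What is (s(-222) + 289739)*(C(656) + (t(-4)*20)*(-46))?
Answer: -210138387008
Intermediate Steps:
C(I) = -1084*I
(s(-222) + 289739)*(C(656) + (t(-4)*20)*(-46)) = (-222 + 289739)*(-1084*656 + ((-4)²*20)*(-46)) = 289517*(-711104 + (16*20)*(-46)) = 289517*(-711104 + 320*(-46)) = 289517*(-711104 - 14720) = 289517*(-725824) = -210138387008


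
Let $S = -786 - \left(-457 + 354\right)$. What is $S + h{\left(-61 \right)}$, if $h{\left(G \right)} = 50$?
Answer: $-633$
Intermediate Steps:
$S = -683$ ($S = -786 - -103 = -786 + 103 = -683$)
$S + h{\left(-61 \right)} = -683 + 50 = -633$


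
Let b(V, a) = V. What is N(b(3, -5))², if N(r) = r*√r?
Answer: 27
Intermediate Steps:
N(r) = r^(3/2)
N(b(3, -5))² = (3^(3/2))² = (3*√3)² = 27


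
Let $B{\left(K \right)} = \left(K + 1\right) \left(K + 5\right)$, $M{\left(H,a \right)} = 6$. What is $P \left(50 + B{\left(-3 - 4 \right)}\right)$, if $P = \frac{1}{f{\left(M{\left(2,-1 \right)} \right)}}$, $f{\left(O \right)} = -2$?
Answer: $-31$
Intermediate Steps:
$P = - \frac{1}{2}$ ($P = \frac{1}{-2} = - \frac{1}{2} \approx -0.5$)
$B{\left(K \right)} = \left(1 + K\right) \left(5 + K\right)$
$P \left(50 + B{\left(-3 - 4 \right)}\right) = - \frac{50 + \left(5 + \left(-3 - 4\right)^{2} + 6 \left(-3 - 4\right)\right)}{2} = - \frac{50 + \left(5 + \left(-7\right)^{2} + 6 \left(-7\right)\right)}{2} = - \frac{50 + \left(5 + 49 - 42\right)}{2} = - \frac{50 + 12}{2} = \left(- \frac{1}{2}\right) 62 = -31$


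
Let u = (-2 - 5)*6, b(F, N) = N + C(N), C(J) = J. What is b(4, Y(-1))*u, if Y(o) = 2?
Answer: -168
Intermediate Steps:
b(F, N) = 2*N (b(F, N) = N + N = 2*N)
u = -42 (u = -7*6 = -42)
b(4, Y(-1))*u = (2*2)*(-42) = 4*(-42) = -168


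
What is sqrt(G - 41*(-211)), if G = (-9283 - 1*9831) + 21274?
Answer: sqrt(10811) ≈ 103.98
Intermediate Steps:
G = 2160 (G = (-9283 - 9831) + 21274 = -19114 + 21274 = 2160)
sqrt(G - 41*(-211)) = sqrt(2160 - 41*(-211)) = sqrt(2160 + 8651) = sqrt(10811)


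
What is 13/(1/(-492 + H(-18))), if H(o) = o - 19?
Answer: -6877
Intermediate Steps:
H(o) = -19 + o
13/(1/(-492 + H(-18))) = 13/(1/(-492 + (-19 - 18))) = 13/(1/(-492 - 37)) = 13/(1/(-529)) = 13/(-1/529) = 13*(-529) = -6877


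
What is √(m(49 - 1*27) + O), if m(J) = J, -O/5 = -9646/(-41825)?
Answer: 12*√206735/1195 ≈ 4.5658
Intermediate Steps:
O = -1378/1195 (O = -(-48230)/(-41825) = -(-48230)*(-1)/41825 = -5*1378/5975 = -1378/1195 ≈ -1.1531)
√(m(49 - 1*27) + O) = √((49 - 1*27) - 1378/1195) = √((49 - 27) - 1378/1195) = √(22 - 1378/1195) = √(24912/1195) = 12*√206735/1195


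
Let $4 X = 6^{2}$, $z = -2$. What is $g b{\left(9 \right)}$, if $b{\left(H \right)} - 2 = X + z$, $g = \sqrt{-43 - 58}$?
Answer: $9 i \sqrt{101} \approx 90.449 i$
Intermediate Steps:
$X = 9$ ($X = \frac{6^{2}}{4} = \frac{1}{4} \cdot 36 = 9$)
$g = i \sqrt{101}$ ($g = \sqrt{-101} = i \sqrt{101} \approx 10.05 i$)
$b{\left(H \right)} = 9$ ($b{\left(H \right)} = 2 + \left(9 - 2\right) = 2 + 7 = 9$)
$g b{\left(9 \right)} = i \sqrt{101} \cdot 9 = 9 i \sqrt{101}$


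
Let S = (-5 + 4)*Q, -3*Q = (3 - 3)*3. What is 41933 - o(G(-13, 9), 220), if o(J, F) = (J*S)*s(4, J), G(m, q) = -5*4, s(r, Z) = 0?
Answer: 41933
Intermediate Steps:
G(m, q) = -20
Q = 0 (Q = -(3 - 3)*3/3 = -0*3 = -⅓*0 = 0)
S = 0 (S = (-5 + 4)*0 = -1*0 = 0)
o(J, F) = 0 (o(J, F) = (J*0)*0 = 0*0 = 0)
41933 - o(G(-13, 9), 220) = 41933 - 1*0 = 41933 + 0 = 41933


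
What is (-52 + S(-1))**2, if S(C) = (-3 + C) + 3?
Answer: 2809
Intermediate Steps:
S(C) = C
(-52 + S(-1))**2 = (-52 - 1)**2 = (-53)**2 = 2809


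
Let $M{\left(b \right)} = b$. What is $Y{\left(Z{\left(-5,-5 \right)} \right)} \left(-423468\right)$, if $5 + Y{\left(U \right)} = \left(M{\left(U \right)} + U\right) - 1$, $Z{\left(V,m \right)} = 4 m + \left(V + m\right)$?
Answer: $27948888$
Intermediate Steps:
$Z{\left(V,m \right)} = V + 5 m$
$Y{\left(U \right)} = -6 + 2 U$ ($Y{\left(U \right)} = -5 + \left(\left(U + U\right) - 1\right) = -5 + \left(2 U - 1\right) = -5 + \left(-1 + 2 U\right) = -6 + 2 U$)
$Y{\left(Z{\left(-5,-5 \right)} \right)} \left(-423468\right) = \left(-6 + 2 \left(-5 + 5 \left(-5\right)\right)\right) \left(-423468\right) = \left(-6 + 2 \left(-5 - 25\right)\right) \left(-423468\right) = \left(-6 + 2 \left(-30\right)\right) \left(-423468\right) = \left(-6 - 60\right) \left(-423468\right) = \left(-66\right) \left(-423468\right) = 27948888$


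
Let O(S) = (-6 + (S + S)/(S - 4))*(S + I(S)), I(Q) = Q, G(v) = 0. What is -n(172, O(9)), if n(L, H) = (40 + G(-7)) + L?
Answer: -212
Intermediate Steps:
O(S) = 2*S*(-6 + 2*S/(-4 + S)) (O(S) = (-6 + (S + S)/(S - 4))*(S + S) = (-6 + (2*S)/(-4 + S))*(2*S) = (-6 + 2*S/(-4 + S))*(2*S) = 2*S*(-6 + 2*S/(-4 + S)))
n(L, H) = 40 + L (n(L, H) = (40 + 0) + L = 40 + L)
-n(172, O(9)) = -(40 + 172) = -1*212 = -212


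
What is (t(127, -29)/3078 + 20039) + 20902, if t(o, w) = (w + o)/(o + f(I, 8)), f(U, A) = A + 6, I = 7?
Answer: 8884156108/216999 ≈ 40941.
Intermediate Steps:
f(U, A) = 6 + A
t(o, w) = (o + w)/(14 + o) (t(o, w) = (w + o)/(o + (6 + 8)) = (o + w)/(o + 14) = (o + w)/(14 + o))
(t(127, -29)/3078 + 20039) + 20902 = (((127 - 29)/(14 + 127))/3078 + 20039) + 20902 = ((98/141)*(1/3078) + 20039) + 20902 = (49/216999 + 20039) + 20902 = 4348443010/216999 + 20902 = 8884156108/216999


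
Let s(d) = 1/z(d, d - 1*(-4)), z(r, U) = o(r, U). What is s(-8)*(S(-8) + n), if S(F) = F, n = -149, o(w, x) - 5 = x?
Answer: -157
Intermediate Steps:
o(w, x) = 5 + x
z(r, U) = 5 + U
s(d) = 1/(9 + d) (s(d) = 1/(5 + (d - 1*(-4))) = 1/(5 + (d + 4)) = 1/(5 + (4 + d)) = 1/(9 + d))
s(-8)*(S(-8) + n) = (-8 - 149)/(9 - 8) = -157/1 = 1*(-157) = -157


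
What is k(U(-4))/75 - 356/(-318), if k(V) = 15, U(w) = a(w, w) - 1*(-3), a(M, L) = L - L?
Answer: 1049/795 ≈ 1.3195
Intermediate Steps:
a(M, L) = 0
U(w) = 3 (U(w) = 0 - 1*(-3) = 0 + 3 = 3)
k(U(-4))/75 - 356/(-318) = 15/75 - 356/(-318) = 15*(1/75) - 356*(-1/318) = ⅕ + 178/159 = 1049/795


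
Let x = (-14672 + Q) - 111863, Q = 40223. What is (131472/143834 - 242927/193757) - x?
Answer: 1202703112479821/13934422169 ≈ 86312.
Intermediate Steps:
x = -86312 (x = (-14672 + 40223) - 111863 = 25551 - 111863 = -86312)
(131472/143834 - 242927/193757) - x = (131472/143834 - 242927/193757) - 1*(-86312) = (131472*(1/143834) - 242927*1/193757) + 86312 = (65736/71917 - 242927/193757) + 86312 = -4733770907/13934422169 + 86312 = 1202703112479821/13934422169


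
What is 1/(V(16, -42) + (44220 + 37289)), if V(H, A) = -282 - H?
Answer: 1/81211 ≈ 1.2314e-5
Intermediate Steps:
1/(V(16, -42) + (44220 + 37289)) = 1/((-282 - 1*16) + (44220 + 37289)) = 1/((-282 - 16) + 81509) = 1/(-298 + 81509) = 1/81211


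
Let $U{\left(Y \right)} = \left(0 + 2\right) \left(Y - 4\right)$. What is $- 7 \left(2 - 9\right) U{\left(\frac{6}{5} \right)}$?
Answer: $- \frac{1372}{5} \approx -274.4$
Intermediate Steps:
$U{\left(Y \right)} = -8 + 2 Y$ ($U{\left(Y \right)} = 2 \left(-4 + Y\right) = -8 + 2 Y$)
$- 7 \left(2 - 9\right) U{\left(\frac{6}{5} \right)} = - 7 \left(2 - 9\right) \left(-8 + 2 \cdot \frac{6}{5}\right) = - 7 \left(2 - 9\right) \left(-8 + 2 \cdot 6 \cdot \frac{1}{5}\right) = \left(-7\right) \left(-7\right) \left(-8 + 2 \cdot \frac{6}{5}\right) = 49 \left(-8 + \frac{12}{5}\right) = 49 \left(- \frac{28}{5}\right) = - \frac{1372}{5}$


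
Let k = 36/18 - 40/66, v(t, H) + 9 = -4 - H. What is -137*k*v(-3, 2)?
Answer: 31510/11 ≈ 2864.5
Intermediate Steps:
v(t, H) = -13 - H (v(t, H) = -9 + (-4 - H) = -13 - H)
k = 46/33 (k = 36*(1/18) - 40*1/66 = 2 - 20/33 = 46/33 ≈ 1.3939)
-137*k*v(-3, 2) = -6302*(-13 - 1*2)/33 = -6302*(-13 - 2)/33 = -6302*(-15)/33 = -137*(-230/11) = 31510/11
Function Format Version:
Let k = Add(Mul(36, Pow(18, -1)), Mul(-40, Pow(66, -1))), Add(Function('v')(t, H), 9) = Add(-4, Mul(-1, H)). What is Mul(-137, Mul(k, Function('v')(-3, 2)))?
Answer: Rational(31510, 11) ≈ 2864.5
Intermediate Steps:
Function('v')(t, H) = Add(-13, Mul(-1, H)) (Function('v')(t, H) = Add(-9, Add(-4, Mul(-1, H))) = Add(-13, Mul(-1, H)))
k = Rational(46, 33) (k = Add(Mul(36, Rational(1, 18)), Mul(-40, Rational(1, 66))) = Add(2, Rational(-20, 33)) = Rational(46, 33) ≈ 1.3939)
Mul(-137, Mul(k, Function('v')(-3, 2))) = Mul(-137, Mul(Rational(46, 33), Add(-13, Mul(-1, 2)))) = Mul(-137, Mul(Rational(46, 33), Add(-13, -2))) = Mul(-137, Mul(Rational(46, 33), -15)) = Mul(-137, Rational(-230, 11)) = Rational(31510, 11)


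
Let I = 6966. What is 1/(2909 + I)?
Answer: 1/9875 ≈ 0.00010127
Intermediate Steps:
1/(2909 + I) = 1/(2909 + 6966) = 1/9875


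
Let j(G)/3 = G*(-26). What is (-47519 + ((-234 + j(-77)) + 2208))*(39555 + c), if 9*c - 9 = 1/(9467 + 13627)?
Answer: -325072117590203/207846 ≈ -1.5640e+9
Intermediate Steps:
j(G) = -78*G (j(G) = 3*(G*(-26)) = 3*(-26*G) = -78*G)
c = 207847/207846 (c = 1 + 1/(9*(9467 + 13627)) = 1 + (⅑)/23094 = 1 + (⅑)*(1/23094) = 1 + 1/207846 = 207847/207846 ≈ 1.0000)
(-47519 + ((-234 + j(-77)) + 2208))*(39555 + c) = (-47519 + ((-234 - 78*(-77)) + 2208))*(39555 + 207847/207846) = (-47519 + ((-234 + 6006) + 2208))*(8221556377/207846) = (-47519 + (5772 + 2208))*(8221556377/207846) = (-47519 + 7980)*(8221556377/207846) = -39539*8221556377/207846 = -325072117590203/207846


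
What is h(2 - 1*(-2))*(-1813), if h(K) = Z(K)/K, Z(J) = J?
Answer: -1813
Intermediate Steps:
h(K) = 1 (h(K) = K/K = 1)
h(2 - 1*(-2))*(-1813) = 1*(-1813) = -1813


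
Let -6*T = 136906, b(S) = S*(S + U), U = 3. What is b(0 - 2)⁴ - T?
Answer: 68501/3 ≈ 22834.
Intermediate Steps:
b(S) = S*(3 + S) (b(S) = S*(S + 3) = S*(3 + S))
T = -68453/3 (T = -⅙*136906 = -68453/3 ≈ -22818.)
b(0 - 2)⁴ - T = ((0 - 2)*(3 + (0 - 2)))⁴ - 1*(-68453/3) = (-2*(3 - 2))⁴ + 68453/3 = (-2*1)⁴ + 68453/3 = (-2)⁴ + 68453/3 = 16 + 68453/3 = 68501/3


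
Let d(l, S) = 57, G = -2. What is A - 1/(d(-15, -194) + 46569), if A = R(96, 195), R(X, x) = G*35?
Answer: -3263821/46626 ≈ -70.000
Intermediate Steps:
R(X, x) = -70 (R(X, x) = -2*35 = -70)
A = -70
A - 1/(d(-15, -194) + 46569) = -70 - 1/(57 + 46569) = -70 - 1/46626 = -3263821/46626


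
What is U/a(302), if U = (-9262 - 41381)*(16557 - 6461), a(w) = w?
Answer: -255645864/151 ≈ -1.6930e+6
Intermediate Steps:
U = -511291728 (U = -50643*10096 = -511291728)
U/a(302) = -511291728/302 = -511291728*1/302 = -255645864/151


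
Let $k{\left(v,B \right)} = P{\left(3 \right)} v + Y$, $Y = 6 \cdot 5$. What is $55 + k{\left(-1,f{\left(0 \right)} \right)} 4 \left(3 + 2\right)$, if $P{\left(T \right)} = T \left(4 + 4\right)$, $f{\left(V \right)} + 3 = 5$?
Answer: $175$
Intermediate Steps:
$f{\left(V \right)} = 2$ ($f{\left(V \right)} = -3 + 5 = 2$)
$P{\left(T \right)} = 8 T$ ($P{\left(T \right)} = T 8 = 8 T$)
$Y = 30$
$k{\left(v,B \right)} = 30 + 24 v$ ($k{\left(v,B \right)} = 8 \cdot 3 v + 30 = 24 v + 30 = 30 + 24 v$)
$55 + k{\left(-1,f{\left(0 \right)} \right)} 4 \left(3 + 2\right) = 55 + \left(30 + 24 \left(-1\right)\right) 4 \left(3 + 2\right) = 55 + \left(30 - 24\right) 4 \cdot 5 = 55 + 6 \cdot 20 = 55 + 120 = 175$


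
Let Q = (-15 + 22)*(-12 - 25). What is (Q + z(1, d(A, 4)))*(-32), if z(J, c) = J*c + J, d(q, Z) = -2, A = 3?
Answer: 8320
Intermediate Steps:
z(J, c) = J + J*c
Q = -259 (Q = 7*(-37) = -259)
(Q + z(1, d(A, 4)))*(-32) = (-259 + 1*(1 - 2))*(-32) = (-259 + 1*(-1))*(-32) = (-259 - 1)*(-32) = -260*(-32) = 8320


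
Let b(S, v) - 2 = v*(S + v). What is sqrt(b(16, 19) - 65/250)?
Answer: sqrt(66674)/10 ≈ 25.821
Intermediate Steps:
b(S, v) = 2 + v*(S + v)
sqrt(b(16, 19) - 65/250) = sqrt((2 + 19**2 + 16*19) - 65/250) = sqrt((2 + 361 + 304) - 65*1/250) = sqrt(667 - 13/50) = sqrt(33337/50) = sqrt(66674)/10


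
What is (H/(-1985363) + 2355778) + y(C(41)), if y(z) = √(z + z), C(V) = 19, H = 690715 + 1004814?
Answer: 4677072781885/1985363 + √38 ≈ 2.3558e+6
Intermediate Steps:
H = 1695529
y(z) = √2*√z (y(z) = √(2*z) = √2*√z)
(H/(-1985363) + 2355778) + y(C(41)) = (1695529/(-1985363) + 2355778) + √2*√19 = (1695529*(-1/1985363) + 2355778) + √38 = (-1695529/1985363 + 2355778) + √38 = 4677072781885/1985363 + √38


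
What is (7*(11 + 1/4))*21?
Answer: 6615/4 ≈ 1653.8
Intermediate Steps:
(7*(11 + 1/4))*21 = (7*(11 + ¼))*21 = (7*(45/4))*21 = (315/4)*21 = 6615/4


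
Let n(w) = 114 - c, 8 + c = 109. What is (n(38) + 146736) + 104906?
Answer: 251655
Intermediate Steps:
c = 101 (c = -8 + 109 = 101)
n(w) = 13 (n(w) = 114 - 1*101 = 114 - 101 = 13)
(n(38) + 146736) + 104906 = (13 + 146736) + 104906 = 146749 + 104906 = 251655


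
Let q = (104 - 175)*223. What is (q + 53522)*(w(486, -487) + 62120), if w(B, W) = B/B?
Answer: 2341278369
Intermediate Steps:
w(B, W) = 1
q = -15833 (q = -71*223 = -15833)
(q + 53522)*(w(486, -487) + 62120) = (-15833 + 53522)*(1 + 62120) = 37689*62121 = 2341278369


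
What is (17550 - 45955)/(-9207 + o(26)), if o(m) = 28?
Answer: 28405/9179 ≈ 3.0946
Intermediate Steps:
(17550 - 45955)/(-9207 + o(26)) = (17550 - 45955)/(-9207 + 28) = -28405/(-9179) = -28405*(-1/9179) = 28405/9179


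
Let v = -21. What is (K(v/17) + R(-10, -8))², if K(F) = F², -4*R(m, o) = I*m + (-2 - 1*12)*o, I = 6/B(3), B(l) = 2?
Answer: 120275089/334084 ≈ 360.01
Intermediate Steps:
I = 3 (I = 6/2 = 6*(½) = 3)
R(m, o) = -3*m/4 + 7*o/2 (R(m, o) = -(3*m + (-2 - 1*12)*o)/4 = -(3*m + (-2 - 12)*o)/4 = -(3*m - 14*o)/4 = -(-14*o + 3*m)/4 = -3*m/4 + 7*o/2)
(K(v/17) + R(-10, -8))² = ((-21/17)² + (-¾*(-10) + (7/2)*(-8)))² = ((-21*1/17)² + (15/2 - 28))² = ((-21/17)² - 41/2)² = (441/289 - 41/2)² = (-10967/578)² = 120275089/334084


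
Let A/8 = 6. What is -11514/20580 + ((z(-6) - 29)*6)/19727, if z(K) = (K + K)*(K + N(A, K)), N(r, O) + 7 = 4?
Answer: -36230293/67663610 ≈ -0.53545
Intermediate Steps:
A = 48 (A = 8*6 = 48)
N(r, O) = -3 (N(r, O) = -7 + 4 = -3)
z(K) = 2*K*(-3 + K) (z(K) = (K + K)*(K - 3) = (2*K)*(-3 + K) = 2*K*(-3 + K))
-11514/20580 + ((z(-6) - 29)*6)/19727 = -11514/20580 + ((2*(-6)*(-3 - 6) - 29)*6)/19727 = -11514*1/20580 + ((2*(-6)*(-9) - 29)*6)*(1/19727) = -1919/3430 + ((108 - 29)*6)*(1/19727) = -1919/3430 + (79*6)*(1/19727) = -1919/3430 + 474*(1/19727) = -1919/3430 + 474/19727 = -36230293/67663610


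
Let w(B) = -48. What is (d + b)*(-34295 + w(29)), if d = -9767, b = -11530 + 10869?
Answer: 358128804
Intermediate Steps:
b = -661
(d + b)*(-34295 + w(29)) = (-9767 - 661)*(-34295 - 48) = -10428*(-34343) = 358128804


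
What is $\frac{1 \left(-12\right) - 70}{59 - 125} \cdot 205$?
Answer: $\frac{8405}{33} \approx 254.7$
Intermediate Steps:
$\frac{1 \left(-12\right) - 70}{59 - 125} \cdot 205 = \frac{-12 - 70}{-66} \cdot 205 = \left(-82\right) \left(- \frac{1}{66}\right) 205 = \frac{41}{33} \cdot 205 = \frac{8405}{33}$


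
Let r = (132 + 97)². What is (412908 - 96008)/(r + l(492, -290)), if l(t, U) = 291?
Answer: 79225/13183 ≈ 6.0096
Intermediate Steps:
r = 52441 (r = 229² = 52441)
(412908 - 96008)/(r + l(492, -290)) = (412908 - 96008)/(52441 + 291) = 316900/52732 = 316900*(1/52732) = 79225/13183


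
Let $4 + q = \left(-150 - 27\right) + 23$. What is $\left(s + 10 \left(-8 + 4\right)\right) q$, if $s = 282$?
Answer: $-38236$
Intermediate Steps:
$q = -158$ ($q = -4 + \left(\left(-150 - 27\right) + 23\right) = -4 + \left(-177 + 23\right) = -4 - 154 = -158$)
$\left(s + 10 \left(-8 + 4\right)\right) q = \left(282 + 10 \left(-8 + 4\right)\right) \left(-158\right) = \left(282 + 10 \left(-4\right)\right) \left(-158\right) = \left(282 - 40\right) \left(-158\right) = 242 \left(-158\right) = -38236$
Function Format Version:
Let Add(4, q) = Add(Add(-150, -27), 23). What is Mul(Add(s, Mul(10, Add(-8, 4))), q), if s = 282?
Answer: -38236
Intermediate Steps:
q = -158 (q = Add(-4, Add(Add(-150, -27), 23)) = Add(-4, Add(-177, 23)) = Add(-4, -154) = -158)
Mul(Add(s, Mul(10, Add(-8, 4))), q) = Mul(Add(282, Mul(10, Add(-8, 4))), -158) = Mul(Add(282, Mul(10, -4)), -158) = Mul(Add(282, -40), -158) = Mul(242, -158) = -38236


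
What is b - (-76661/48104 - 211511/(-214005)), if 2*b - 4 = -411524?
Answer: -2118189372643039/10294496520 ≈ -2.0576e+5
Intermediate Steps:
b = -205760 (b = 2 + (½)*(-411524) = 2 - 205762 = -205760)
b - (-76661/48104 - 211511/(-214005)) = -205760 - (-76661/48104 - 211511/(-214005)) = -205760 - (-76661*1/48104 - 211511*(-1/214005)) = -205760 - (-76661/48104 + 211511/214005) = -205760 - 1*(-6231312161/10294496520) = -205760 + 6231312161/10294496520 = -2118189372643039/10294496520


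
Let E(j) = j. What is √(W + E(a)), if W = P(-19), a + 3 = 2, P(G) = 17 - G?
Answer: √35 ≈ 5.9161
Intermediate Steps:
a = -1 (a = -3 + 2 = -1)
W = 36 (W = 17 - 1*(-19) = 17 + 19 = 36)
√(W + E(a)) = √(36 - 1) = √35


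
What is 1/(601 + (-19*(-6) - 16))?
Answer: 1/699 ≈ 0.0014306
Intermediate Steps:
1/(601 + (-19*(-6) - 16)) = 1/(601 + (114 - 16)) = 1/(601 + 98) = 1/699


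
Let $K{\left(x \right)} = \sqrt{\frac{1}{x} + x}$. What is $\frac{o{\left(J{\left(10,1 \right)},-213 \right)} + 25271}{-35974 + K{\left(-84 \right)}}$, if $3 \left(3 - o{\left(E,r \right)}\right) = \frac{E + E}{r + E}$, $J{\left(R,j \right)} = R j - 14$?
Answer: $- \frac{2367573553936}{3369911291071} - \frac{32906732 i \sqrt{148197}}{70768137112491} \approx -0.70256 - 0.00017901 i$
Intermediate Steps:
$K{\left(x \right)} = \sqrt{x + \frac{1}{x}}$
$J{\left(R,j \right)} = -14 + R j$
$o{\left(E,r \right)} = 3 - \frac{2 E}{3 \left(E + r\right)}$ ($o{\left(E,r \right)} = 3 - \frac{\left(E + E\right) \frac{1}{r + E}}{3} = 3 - \frac{2 E \frac{1}{E + r}}{3} = 3 - \frac{2 E}{3 \left(E + r\right)}$)
$\frac{o{\left(J{\left(10,1 \right)},-213 \right)} + 25271}{-35974 + K{\left(-84 \right)}} = \frac{\frac{3 \left(-213\right) + \frac{7 \left(-14 + 10 \cdot 1\right)}{3}}{\left(-14 + 10 \cdot 1\right) - 213} + 25271}{-35974 + \sqrt{-84 + \frac{1}{-84}}} = \frac{\frac{-639 + \frac{7 \left(-14 + 10\right)}{3}}{\left(-14 + 10\right) - 213} + 25271}{-35974 + \sqrt{-84 - \frac{1}{84}}} = \frac{\frac{-639 + \frac{7}{3} \left(-4\right)}{-4 - 213} + 25271}{-35974 + \sqrt{- \frac{7057}{84}}} = \frac{\frac{-639 - \frac{28}{3}}{-217} + 25271}{-35974 + \frac{i \sqrt{148197}}{42}} = \frac{\left(- \frac{1}{217}\right) \left(- \frac{1945}{3}\right) + 25271}{-35974 + \frac{i \sqrt{148197}}{42}} = \frac{\frac{1945}{651} + 25271}{-35974 + \frac{i \sqrt{148197}}{42}} = \frac{16453366}{651 \left(-35974 + \frac{i \sqrt{148197}}{42}\right)}$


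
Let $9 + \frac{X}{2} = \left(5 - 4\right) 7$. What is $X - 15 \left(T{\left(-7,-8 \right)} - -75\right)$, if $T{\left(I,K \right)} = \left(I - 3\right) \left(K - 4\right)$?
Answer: $-2929$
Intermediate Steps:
$T{\left(I,K \right)} = \left(-4 + K\right) \left(-3 + I\right)$ ($T{\left(I,K \right)} = \left(-3 + I\right) \left(-4 + K\right) = \left(-4 + K\right) \left(-3 + I\right)$)
$X = -4$ ($X = -18 + 2 \left(5 - 4\right) 7 = -18 + 2 \cdot 1 \cdot 7 = -18 + 2 \cdot 7 = -18 + 14 = -4$)
$X - 15 \left(T{\left(-7,-8 \right)} - -75\right) = -4 - 15 \left(\left(12 - -28 - -24 - -56\right) - -75\right) = -4 - 15 \left(\left(12 + 28 + 24 + 56\right) + 75\right) = -4 - 15 \left(120 + 75\right) = -4 - 2925 = -2929$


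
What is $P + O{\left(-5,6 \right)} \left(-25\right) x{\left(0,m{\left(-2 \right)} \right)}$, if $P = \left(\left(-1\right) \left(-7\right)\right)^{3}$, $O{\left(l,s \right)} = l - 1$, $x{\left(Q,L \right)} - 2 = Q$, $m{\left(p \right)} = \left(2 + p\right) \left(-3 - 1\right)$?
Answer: $643$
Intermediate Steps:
$m{\left(p \right)} = -8 - 4 p$ ($m{\left(p \right)} = \left(2 + p\right) \left(-4\right) = -8 - 4 p$)
$x{\left(Q,L \right)} = 2 + Q$
$O{\left(l,s \right)} = -1 + l$
$P = 343$ ($P = 7^{3} = 343$)
$P + O{\left(-5,6 \right)} \left(-25\right) x{\left(0,m{\left(-2 \right)} \right)} = 343 + \left(-1 - 5\right) \left(-25\right) \left(2 + 0\right) = 343 + \left(-6\right) \left(-25\right) 2 = 343 + 150 \cdot 2 = 343 + 300 = 643$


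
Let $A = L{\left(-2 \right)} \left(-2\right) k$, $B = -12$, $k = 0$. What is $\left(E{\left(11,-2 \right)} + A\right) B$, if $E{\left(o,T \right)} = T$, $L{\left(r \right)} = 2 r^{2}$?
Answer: $24$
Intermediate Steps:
$A = 0$ ($A = 2 \left(-2\right)^{2} \left(-2\right) 0 = 2 \cdot 4 \left(-2\right) 0 = 8 \left(-2\right) 0 = \left(-16\right) 0 = 0$)
$\left(E{\left(11,-2 \right)} + A\right) B = \left(-2 + 0\right) \left(-12\right) = \left(-2\right) \left(-12\right) = 24$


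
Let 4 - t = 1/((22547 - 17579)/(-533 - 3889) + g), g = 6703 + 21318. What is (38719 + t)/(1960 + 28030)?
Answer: 79965508049/61931296351 ≈ 1.2912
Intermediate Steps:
g = 28021
t = 82601859/20650649 (t = 4 - 1/((22547 - 17579)/(-533 - 3889) + 28021) = 4 - 1/(4968/(-4422) + 28021) = 4 - 1/(4968*(-1/4422) + 28021) = 4 - 1/(-828/737 + 28021) = 4 - 1/20650649/737 = 4 - 1*737/20650649 = 4 - 737/20650649 = 82601859/20650649 ≈ 4.0000)
(38719 + t)/(1960 + 28030) = (38719 + 82601859/20650649)/(1960 + 28030) = (799655080490/20650649)/29990 = (799655080490/20650649)*(1/29990) = 79965508049/61931296351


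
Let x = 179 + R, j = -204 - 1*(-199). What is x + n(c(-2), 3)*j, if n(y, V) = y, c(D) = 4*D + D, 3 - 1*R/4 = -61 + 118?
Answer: 13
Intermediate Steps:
R = -216 (R = 12 - 4*(-61 + 118) = 12 - 4*57 = 12 - 228 = -216)
c(D) = 5*D
j = -5 (j = -204 + 199 = -5)
x = -37 (x = 179 - 216 = -37)
x + n(c(-2), 3)*j = -37 + (5*(-2))*(-5) = -37 - 10*(-5) = -37 + 50 = 13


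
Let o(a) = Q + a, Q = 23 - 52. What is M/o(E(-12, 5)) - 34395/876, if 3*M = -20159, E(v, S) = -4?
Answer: 4751393/28908 ≈ 164.36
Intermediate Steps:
Q = -29
M = -20159/3 (M = (⅓)*(-20159) = -20159/3 ≈ -6719.7)
o(a) = -29 + a
M/o(E(-12, 5)) - 34395/876 = -20159/(3*(-29 - 4)) - 34395/876 = -20159/3/(-33) - 34395*1/876 = -20159/3*(-1/33) - 11465/292 = 20159/99 - 11465/292 = 4751393/28908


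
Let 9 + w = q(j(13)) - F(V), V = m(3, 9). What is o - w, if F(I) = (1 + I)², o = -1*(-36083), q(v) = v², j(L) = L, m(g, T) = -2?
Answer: 35924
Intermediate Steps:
V = -2
o = 36083
w = 159 (w = -9 + (13² - (1 - 2)²) = -9 + (169 - 1*(-1)²) = -9 + (169 - 1*1) = -9 + (169 - 1) = -9 + 168 = 159)
o - w = 36083 - 1*159 = 36083 - 159 = 35924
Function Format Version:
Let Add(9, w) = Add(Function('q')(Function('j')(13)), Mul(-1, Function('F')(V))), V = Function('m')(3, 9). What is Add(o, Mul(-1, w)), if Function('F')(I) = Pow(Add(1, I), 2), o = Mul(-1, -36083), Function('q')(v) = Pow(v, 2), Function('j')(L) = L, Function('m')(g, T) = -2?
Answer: 35924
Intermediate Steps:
V = -2
o = 36083
w = 159 (w = Add(-9, Add(Pow(13, 2), Mul(-1, Pow(Add(1, -2), 2)))) = Add(-9, Add(169, Mul(-1, Pow(-1, 2)))) = Add(-9, Add(169, Mul(-1, 1))) = Add(-9, Add(169, -1)) = Add(-9, 168) = 159)
Add(o, Mul(-1, w)) = Add(36083, Mul(-1, 159)) = Add(36083, -159) = 35924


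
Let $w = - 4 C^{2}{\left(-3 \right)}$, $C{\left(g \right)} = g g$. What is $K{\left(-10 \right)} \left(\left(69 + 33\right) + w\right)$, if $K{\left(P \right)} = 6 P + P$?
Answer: $15540$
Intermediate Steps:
$C{\left(g \right)} = g^{2}$
$K{\left(P \right)} = 7 P$
$w = -324$ ($w = - 4 \left(\left(-3\right)^{2}\right)^{2} = - 4 \cdot 9^{2} = \left(-4\right) 81 = -324$)
$K{\left(-10 \right)} \left(\left(69 + 33\right) + w\right) = 7 \left(-10\right) \left(\left(69 + 33\right) - 324\right) = - 70 \left(102 - 324\right) = \left(-70\right) \left(-222\right) = 15540$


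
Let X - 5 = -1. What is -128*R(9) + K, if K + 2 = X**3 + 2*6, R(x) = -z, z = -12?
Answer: -1462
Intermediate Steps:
X = 4 (X = 5 - 1 = 4)
R(x) = 12 (R(x) = -1*(-12) = 12)
K = 74 (K = -2 + (4**3 + 2*6) = -2 + (64 + 12) = -2 + 76 = 74)
-128*R(9) + K = -128*12 + 74 = -1536 + 74 = -1462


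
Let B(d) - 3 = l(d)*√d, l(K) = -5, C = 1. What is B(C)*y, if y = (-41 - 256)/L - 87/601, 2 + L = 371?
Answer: 46800/24641 ≈ 1.8993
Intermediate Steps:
L = 369 (L = -2 + 371 = 369)
B(d) = 3 - 5*√d
y = -23400/24641 (y = (-41 - 256)/369 - 87/601 = -297*1/369 - 87*1/601 = -33/41 - 87/601 = -23400/24641 ≈ -0.94964)
B(C)*y = (3 - 5*√1)*(-23400/24641) = (3 - 5*1)*(-23400/24641) = (3 - 5)*(-23400/24641) = -2*(-23400/24641) = 46800/24641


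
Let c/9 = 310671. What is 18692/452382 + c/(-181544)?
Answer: -630742147225/41063618904 ≈ -15.360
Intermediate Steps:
c = 2796039 (c = 9*310671 = 2796039)
18692/452382 + c/(-181544) = 18692/452382 + 2796039/(-181544) = 18692*(1/452382) + 2796039*(-1/181544) = 9346/226191 - 2796039/181544 = -630742147225/41063618904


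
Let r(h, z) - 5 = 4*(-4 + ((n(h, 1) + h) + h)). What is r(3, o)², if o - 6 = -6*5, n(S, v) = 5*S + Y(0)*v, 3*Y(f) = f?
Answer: 5329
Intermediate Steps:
Y(f) = f/3
n(S, v) = 5*S (n(S, v) = 5*S + ((⅓)*0)*v = 5*S + 0*v = 5*S + 0 = 5*S)
o = -24 (o = 6 - 6*5 = 6 - 30 = -24)
r(h, z) = -11 + 28*h (r(h, z) = 5 + 4*(-4 + ((5*h + h) + h)) = 5 + 4*(-4 + (6*h + h)) = 5 + 4*(-4 + 7*h) = 5 + (-16 + 28*h) = -11 + 28*h)
r(3, o)² = (-11 + 28*3)² = (-11 + 84)² = 73² = 5329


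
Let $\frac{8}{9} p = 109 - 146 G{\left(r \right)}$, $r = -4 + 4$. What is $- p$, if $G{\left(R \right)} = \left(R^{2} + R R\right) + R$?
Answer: $- \frac{981}{8} \approx -122.63$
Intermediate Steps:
$r = 0$
$G{\left(R \right)} = R + 2 R^{2}$ ($G{\left(R \right)} = \left(R^{2} + R^{2}\right) + R = 2 R^{2} + R = R + 2 R^{2}$)
$p = \frac{981}{8}$ ($p = \frac{9 \left(109 - 146 \cdot 0 \left(1 + 2 \cdot 0\right)\right)}{8} = \frac{9 \left(109 - 146 \cdot 0 \left(1 + 0\right)\right)}{8} = \frac{9 \left(109 - 146 \cdot 0 \cdot 1\right)}{8} = \frac{9 \left(109 - 0\right)}{8} = \frac{9 \left(109 + 0\right)}{8} = \frac{9}{8} \cdot 109 = \frac{981}{8} \approx 122.63$)
$- p = \left(-1\right) \frac{981}{8} = - \frac{981}{8}$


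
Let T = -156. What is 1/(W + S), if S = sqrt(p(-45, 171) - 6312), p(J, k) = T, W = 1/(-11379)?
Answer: -11379/837487253989 - 1812742974*I*sqrt(33)/837487253989 ≈ -1.3587e-8 - 0.012434*I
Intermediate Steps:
W = -1/11379 ≈ -8.7881e-5
p(J, k) = -156
S = 14*I*sqrt(33) (S = sqrt(-156 - 6312) = sqrt(-6468) = 14*I*sqrt(33) ≈ 80.424*I)
1/(W + S) = 1/(-1/11379 + 14*I*sqrt(33))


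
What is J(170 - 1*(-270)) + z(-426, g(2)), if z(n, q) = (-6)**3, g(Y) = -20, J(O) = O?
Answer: 224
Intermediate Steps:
z(n, q) = -216
J(170 - 1*(-270)) + z(-426, g(2)) = (170 - 1*(-270)) - 216 = (170 + 270) - 216 = 440 - 216 = 224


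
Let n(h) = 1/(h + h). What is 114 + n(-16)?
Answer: 3647/32 ≈ 113.97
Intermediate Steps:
n(h) = 1/(2*h)
114 + n(-16) = 114 + (1/2)/(-16) = 114 + (1/2)*(-1/16) = 114 - 1/32 = 3647/32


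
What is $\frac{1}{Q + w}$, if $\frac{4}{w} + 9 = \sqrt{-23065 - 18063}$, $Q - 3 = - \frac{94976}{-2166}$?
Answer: $\frac{2264316954735}{106078049249233} + \frac{9383112 i \sqrt{10282}}{106078049249233} \approx 0.021346 + 8.9693 \cdot 10^{-6} i$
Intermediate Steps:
$Q = \frac{50737}{1083}$ ($Q = 3 - \frac{94976}{-2166} = 3 - - \frac{47488}{1083} = 3 + \frac{47488}{1083} = \frac{50737}{1083} \approx 46.849$)
$w = \frac{4}{-9 + 2 i \sqrt{10282}}$ ($w = \frac{4}{-9 + \sqrt{-23065 - 18063}} = \frac{4}{-9 + \sqrt{-41128}} = \frac{4}{-9 + 2 i \sqrt{10282}} \approx -0.0008736 - 0.019685 i$)
$\frac{1}{Q + w} = \frac{1}{\frac{50737}{1083} - \left(\frac{36}{41209} + \frac{8 i \sqrt{10282}}{41209}\right)} = \frac{1}{\frac{2090782045}{44629347} - \frac{8 i \sqrt{10282}}{41209}}$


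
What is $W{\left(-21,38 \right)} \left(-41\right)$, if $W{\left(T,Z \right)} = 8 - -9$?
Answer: $-697$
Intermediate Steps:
$W{\left(T,Z \right)} = 17$ ($W{\left(T,Z \right)} = 8 + 9 = 17$)
$W{\left(-21,38 \right)} \left(-41\right) = 17 \left(-41\right) = -697$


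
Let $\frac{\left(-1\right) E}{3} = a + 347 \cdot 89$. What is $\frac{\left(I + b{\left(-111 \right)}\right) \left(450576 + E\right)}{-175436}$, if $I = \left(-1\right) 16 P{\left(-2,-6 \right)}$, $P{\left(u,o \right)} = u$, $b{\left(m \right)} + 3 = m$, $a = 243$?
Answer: $\frac{7322559}{43859} \approx 166.96$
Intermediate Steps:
$b{\left(m \right)} = -3 + m$
$E = -93378$ ($E = - 3 \left(243 + 347 \cdot 89\right) = - 3 \left(243 + 30883\right) = \left(-3\right) 31126 = -93378$)
$I = 32$ ($I = \left(-1\right) 16 \left(-2\right) = \left(-16\right) \left(-2\right) = 32$)
$\frac{\left(I + b{\left(-111 \right)}\right) \left(450576 + E\right)}{-175436} = \frac{\left(32 - 114\right) \left(450576 - 93378\right)}{-175436} = \left(32 - 114\right) 357198 \left(- \frac{1}{175436}\right) = \left(-82\right) 357198 \left(- \frac{1}{175436}\right) = \left(-29290236\right) \left(- \frac{1}{175436}\right) = \frac{7322559}{43859}$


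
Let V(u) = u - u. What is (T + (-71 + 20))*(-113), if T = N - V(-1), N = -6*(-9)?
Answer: -339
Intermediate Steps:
V(u) = 0
N = 54
T = 54 (T = 54 - 1*0 = 54 + 0 = 54)
(T + (-71 + 20))*(-113) = (54 + (-71 + 20))*(-113) = (54 - 51)*(-113) = 3*(-113) = -339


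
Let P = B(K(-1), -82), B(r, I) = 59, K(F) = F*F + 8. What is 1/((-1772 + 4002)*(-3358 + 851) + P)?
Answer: -1/5590551 ≈ -1.7887e-7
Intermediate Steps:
K(F) = 8 + F² (K(F) = F² + 8 = 8 + F²)
P = 59
1/((-1772 + 4002)*(-3358 + 851) + P) = 1/((-1772 + 4002)*(-3358 + 851) + 59) = 1/(2230*(-2507) + 59) = 1/(-5590610 + 59) = 1/(-5590551) = -1/5590551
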